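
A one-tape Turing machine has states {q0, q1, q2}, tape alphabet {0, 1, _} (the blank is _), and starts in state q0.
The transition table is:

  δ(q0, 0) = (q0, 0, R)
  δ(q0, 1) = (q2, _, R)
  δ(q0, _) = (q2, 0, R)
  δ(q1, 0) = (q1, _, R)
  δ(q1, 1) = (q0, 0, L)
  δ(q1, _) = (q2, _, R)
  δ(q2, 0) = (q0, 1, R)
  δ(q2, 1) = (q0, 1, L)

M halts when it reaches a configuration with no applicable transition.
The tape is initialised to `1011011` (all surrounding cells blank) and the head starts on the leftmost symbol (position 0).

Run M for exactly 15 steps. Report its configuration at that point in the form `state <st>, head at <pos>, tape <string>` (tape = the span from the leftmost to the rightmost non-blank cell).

q0 | [1]011011_   read 1 → write _, move R, go to q2
q2 | _[0]11011_   read 0 → write 1, move R, go to q0
q0 | _1[1]1011_   read 1 → write _, move R, go to q2
q2 | _1_[1]011_   read 1 → write 1, move L, go to q0
q0 | _1[_]1011_   read _ → write 0, move R, go to q2
q2 | _10[1]011_   read 1 → write 1, move L, go to q0
q0 | _1[0]1011_   read 0 → write 0, move R, go to q0
q0 | _10[1]011_   read 1 → write _, move R, go to q2
q2 | _10_[0]11_   read 0 → write 1, move R, go to q0
q0 | _10_1[1]1_   read 1 → write _, move R, go to q2
q2 | _10_1_[1]_   read 1 → write 1, move L, go to q0
q0 | _10_1[_]1_   read _ → write 0, move R, go to q2
q2 | _10_10[1]_   read 1 → write 1, move L, go to q0
q0 | _10_1[0]1_   read 0 → write 0, move R, go to q0
q0 | _10_10[1]_   read 1 → write _, move R, go to q2
q2 | _10_10_[_]
After 15 steps: state q2, head at 7, tape 10_10.

state q2, head at 7, tape 10_10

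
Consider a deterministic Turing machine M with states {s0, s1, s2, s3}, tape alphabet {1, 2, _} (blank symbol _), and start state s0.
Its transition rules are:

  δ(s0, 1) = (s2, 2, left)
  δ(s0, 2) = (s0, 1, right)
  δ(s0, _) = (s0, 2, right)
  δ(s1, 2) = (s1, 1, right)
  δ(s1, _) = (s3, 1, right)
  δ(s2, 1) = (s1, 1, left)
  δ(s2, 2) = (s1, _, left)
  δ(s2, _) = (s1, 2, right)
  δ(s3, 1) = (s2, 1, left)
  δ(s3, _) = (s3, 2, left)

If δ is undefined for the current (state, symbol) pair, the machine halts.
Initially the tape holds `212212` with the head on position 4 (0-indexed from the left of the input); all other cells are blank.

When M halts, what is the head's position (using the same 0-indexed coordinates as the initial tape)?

4

state=s0 head=4 tape=2122[1]2   (s0,1)→(s2,2,left)
state=s2 head=3 tape=212[2]22   (s2,2)→(s1,_,left)
state=s1 head=2 tape=21[2]_22   (s1,2)→(s1,1,right)
state=s1 head=3 tape=211[_]22   (s1,_)→(s3,1,right)
state=s3 head=4 tape=2111[2]2
At halt the head is at cell 4.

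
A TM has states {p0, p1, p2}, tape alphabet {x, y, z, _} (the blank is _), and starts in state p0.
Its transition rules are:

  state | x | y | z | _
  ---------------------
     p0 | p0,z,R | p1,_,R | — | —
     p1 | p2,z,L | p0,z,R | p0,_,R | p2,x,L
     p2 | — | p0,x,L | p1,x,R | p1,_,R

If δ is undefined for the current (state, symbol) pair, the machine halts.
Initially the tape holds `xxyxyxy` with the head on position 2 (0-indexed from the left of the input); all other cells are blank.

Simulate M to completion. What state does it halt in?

p0

p0 | xx[y]xyxy__   read y → write _, move R, go to p1
p1 | xx_[x]yxy__   read x → write z, move L, go to p2
p2 | xx[_]zyxy__   read _ → write _, move R, go to p1
p1 | xx_[z]yxy__   read z → write _, move R, go to p0
p0 | xx__[y]xy__   read y → write _, move R, go to p1
p1 | xx___[x]y__   read x → write z, move L, go to p2
p2 | xx__[_]zy__   read _ → write _, move R, go to p1
p1 | xx___[z]y__   read z → write _, move R, go to p0
p0 | xx____[y]__   read y → write _, move R, go to p1
p1 | xx_____[_]_   read _ → write x, move L, go to p2
p2 | xx____[_]x_   read _ → write _, move R, go to p1
p1 | xx_____[x]_   read x → write z, move L, go to p2
p2 | xx____[_]z_   read _ → write _, move R, go to p1
p1 | xx_____[z]_   read z → write _, move R, go to p0
p0 | xx______[_]
No transition is defined for (p0, _); M halts in state p0.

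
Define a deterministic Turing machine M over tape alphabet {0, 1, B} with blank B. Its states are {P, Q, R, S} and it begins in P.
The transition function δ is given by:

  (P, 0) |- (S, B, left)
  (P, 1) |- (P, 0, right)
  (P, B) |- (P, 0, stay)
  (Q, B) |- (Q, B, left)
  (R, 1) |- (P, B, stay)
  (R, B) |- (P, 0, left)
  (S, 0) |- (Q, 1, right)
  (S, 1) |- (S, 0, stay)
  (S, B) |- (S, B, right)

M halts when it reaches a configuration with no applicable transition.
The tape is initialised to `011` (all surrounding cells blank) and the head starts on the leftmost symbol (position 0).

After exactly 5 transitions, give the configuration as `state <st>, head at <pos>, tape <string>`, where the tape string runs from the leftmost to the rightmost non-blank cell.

P | B[0]11   read 0 → write B, move left, go to S
S | [B]B11   read B → write B, move right, go to S
S | B[B]11   read B → write B, move right, go to S
S | BB[1]1   read 1 → write 0, move stay, go to S
S | BB[0]1   read 0 → write 1, move right, go to Q
Q | BB1[1]
After 5 steps: state Q, head at 2, tape 11.

state Q, head at 2, tape 11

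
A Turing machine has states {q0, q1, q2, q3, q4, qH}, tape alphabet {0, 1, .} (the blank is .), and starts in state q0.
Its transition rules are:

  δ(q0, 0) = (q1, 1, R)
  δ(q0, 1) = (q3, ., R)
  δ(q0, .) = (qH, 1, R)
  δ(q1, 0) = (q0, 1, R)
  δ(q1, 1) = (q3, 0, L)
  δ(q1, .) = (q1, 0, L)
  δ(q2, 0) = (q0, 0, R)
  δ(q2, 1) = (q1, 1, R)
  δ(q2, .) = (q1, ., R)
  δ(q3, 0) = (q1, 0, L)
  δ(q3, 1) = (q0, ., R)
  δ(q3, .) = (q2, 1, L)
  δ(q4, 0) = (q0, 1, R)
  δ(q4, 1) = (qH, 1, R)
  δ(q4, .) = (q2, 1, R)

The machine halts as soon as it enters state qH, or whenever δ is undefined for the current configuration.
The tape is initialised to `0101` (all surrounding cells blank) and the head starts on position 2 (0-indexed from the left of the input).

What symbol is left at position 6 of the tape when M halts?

state=q0 head=2 tape=01[0]1....   (q0,0)→(q1,1,R)
state=q1 head=3 tape=011[1]....   (q1,1)→(q3,0,L)
state=q3 head=2 tape=01[1]0....   (q3,1)→(q0,.,R)
state=q0 head=3 tape=01.[0]....   (q0,0)→(q1,1,R)
state=q1 head=4 tape=01.1[.]...   (q1,.)→(q1,0,L)
state=q1 head=3 tape=01.[1]0...   (q1,1)→(q3,0,L)
state=q3 head=2 tape=01[.]00...   (q3,.)→(q2,1,L)
state=q2 head=1 tape=0[1]100...   (q2,1)→(q1,1,R)
state=q1 head=2 tape=01[1]00...   (q1,1)→(q3,0,L)
state=q3 head=1 tape=0[1]000...   (q3,1)→(q0,.,R)
state=q0 head=2 tape=0.[0]00...   (q0,0)→(q1,1,R)
state=q1 head=3 tape=0.1[0]0...   (q1,0)→(q0,1,R)
state=q0 head=4 tape=0.11[0]...   (q0,0)→(q1,1,R)
state=q1 head=5 tape=0.111[.]..   (q1,.)→(q1,0,L)
state=q1 head=4 tape=0.11[1]0..   (q1,1)→(q3,0,L)
state=q3 head=3 tape=0.1[1]00..   (q3,1)→(q0,.,R)
state=q0 head=4 tape=0.1.[0]0..   (q0,0)→(q1,1,R)
state=q1 head=5 tape=0.1.1[0]..   (q1,0)→(q0,1,R)
state=q0 head=6 tape=0.1.11[.].   (q0,.)→(qH,1,R)
state=qH head=7 tape=0.1.111[.]
Cell 6 holds 1 when M halts.

1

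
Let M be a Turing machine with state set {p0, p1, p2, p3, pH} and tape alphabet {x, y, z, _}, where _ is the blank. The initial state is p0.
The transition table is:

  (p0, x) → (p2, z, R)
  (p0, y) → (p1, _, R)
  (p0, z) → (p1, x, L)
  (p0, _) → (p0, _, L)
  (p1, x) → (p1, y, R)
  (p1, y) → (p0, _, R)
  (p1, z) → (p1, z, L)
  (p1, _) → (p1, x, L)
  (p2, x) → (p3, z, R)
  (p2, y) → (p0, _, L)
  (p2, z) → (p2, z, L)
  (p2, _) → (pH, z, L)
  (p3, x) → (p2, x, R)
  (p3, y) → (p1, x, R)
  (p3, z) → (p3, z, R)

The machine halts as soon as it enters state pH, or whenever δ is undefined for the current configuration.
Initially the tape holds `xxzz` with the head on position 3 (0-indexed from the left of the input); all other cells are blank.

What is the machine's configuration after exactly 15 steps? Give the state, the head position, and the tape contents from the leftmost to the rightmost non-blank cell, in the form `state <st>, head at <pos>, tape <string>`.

state pH, head at 4, tape yyy_zz

p0 | xxz[z]__   read z → write x, move L, go to p1
p1 | xx[z]x__   read z → write z, move L, go to p1
p1 | x[x]zx__   read x → write y, move R, go to p1
p1 | xy[z]x__   read z → write z, move L, go to p1
p1 | x[y]zx__   read y → write _, move R, go to p0
p0 | x_[z]x__   read z → write x, move L, go to p1
p1 | x[_]xx__   read _ → write x, move L, go to p1
p1 | [x]xxx__   read x → write y, move R, go to p1
p1 | y[x]xx__   read x → write y, move R, go to p1
p1 | yy[x]x__   read x → write y, move R, go to p1
p1 | yyy[x]__   read x → write y, move R, go to p1
p1 | yyyy[_]_   read _ → write x, move L, go to p1
p1 | yyy[y]x_   read y → write _, move R, go to p0
p0 | yyy_[x]_   read x → write z, move R, go to p2
p2 | yyy_z[_]   read _ → write z, move L, go to pH
pH | yyy_[z]z
After 15 steps: state pH, head at 4, tape yyy_zz.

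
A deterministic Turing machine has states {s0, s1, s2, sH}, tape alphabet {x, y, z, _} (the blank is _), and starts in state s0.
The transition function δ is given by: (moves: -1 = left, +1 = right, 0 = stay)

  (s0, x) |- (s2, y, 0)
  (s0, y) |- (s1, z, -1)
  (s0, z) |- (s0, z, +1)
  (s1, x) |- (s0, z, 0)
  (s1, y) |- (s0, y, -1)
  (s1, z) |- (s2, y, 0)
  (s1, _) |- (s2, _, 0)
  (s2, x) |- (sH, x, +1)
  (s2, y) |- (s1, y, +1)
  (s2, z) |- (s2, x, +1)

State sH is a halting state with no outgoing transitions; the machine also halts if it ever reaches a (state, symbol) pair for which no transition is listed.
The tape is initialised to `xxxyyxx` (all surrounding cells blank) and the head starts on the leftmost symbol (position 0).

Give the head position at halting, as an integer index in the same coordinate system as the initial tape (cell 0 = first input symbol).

-1

s0 | _[x]xxyyxx   read x → write y, move 0, go to s2
s2 | _[y]xxyyxx   read y → write y, move +1, go to s1
s1 | _y[x]xyyxx   read x → write z, move 0, go to s0
s0 | _y[z]xyyxx   read z → write z, move +1, go to s0
s0 | _yz[x]yyxx   read x → write y, move 0, go to s2
s2 | _yz[y]yyxx   read y → write y, move +1, go to s1
s1 | _yzy[y]yxx   read y → write y, move -1, go to s0
s0 | _yz[y]yyxx   read y → write z, move -1, go to s1
s1 | _y[z]zyyxx   read z → write y, move 0, go to s2
s2 | _y[y]zyyxx   read y → write y, move +1, go to s1
s1 | _yy[z]yyxx   read z → write y, move 0, go to s2
s2 | _yy[y]yyxx   read y → write y, move +1, go to s1
s1 | _yyy[y]yxx   read y → write y, move -1, go to s0
s0 | _yy[y]yyxx   read y → write z, move -1, go to s1
s1 | _y[y]zyyxx   read y → write y, move -1, go to s0
s0 | _[y]yzyyxx   read y → write z, move -1, go to s1
s1 | [_]zyzyyxx   read _ → write _, move 0, go to s2
s2 | [_]zyzyyxx
At halt the head is at cell -1.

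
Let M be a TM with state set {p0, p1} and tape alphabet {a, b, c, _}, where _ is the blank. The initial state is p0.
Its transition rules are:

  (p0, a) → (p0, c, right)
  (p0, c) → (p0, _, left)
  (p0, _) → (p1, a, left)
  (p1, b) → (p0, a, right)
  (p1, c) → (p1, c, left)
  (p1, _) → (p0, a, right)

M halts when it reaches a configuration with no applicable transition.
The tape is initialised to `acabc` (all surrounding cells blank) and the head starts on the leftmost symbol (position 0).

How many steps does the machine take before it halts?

8

p0 | __[a]cabc   read a → write c, move right, go to p0
p0 | __c[c]abc   read c → write _, move left, go to p0
p0 | __[c]_abc   read c → write _, move left, go to p0
p0 | _[_]__abc   read _ → write a, move left, go to p1
p1 | [_]a__abc   read _ → write a, move right, go to p0
p0 | a[a]__abc   read a → write c, move right, go to p0
p0 | ac[_]_abc   read _ → write a, move left, go to p1
p1 | a[c]a_abc   read c → write c, move left, go to p1
p1 | [a]ca_abc
M halts after 8 transitions.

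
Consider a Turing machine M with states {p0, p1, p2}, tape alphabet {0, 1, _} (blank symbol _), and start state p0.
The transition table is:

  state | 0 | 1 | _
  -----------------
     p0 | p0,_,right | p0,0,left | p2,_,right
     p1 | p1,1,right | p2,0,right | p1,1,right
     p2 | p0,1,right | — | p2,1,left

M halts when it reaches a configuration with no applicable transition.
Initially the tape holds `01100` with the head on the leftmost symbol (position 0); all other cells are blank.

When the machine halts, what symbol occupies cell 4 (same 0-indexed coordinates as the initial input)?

p0 | [0]1100__   read 0 → write _, move right, go to p0
p0 | _[1]100__   read 1 → write 0, move left, go to p0
p0 | [_]0100__   read _ → write _, move right, go to p2
p2 | _[0]100__   read 0 → write 1, move right, go to p0
p0 | _1[1]00__   read 1 → write 0, move left, go to p0
p0 | _[1]000__   read 1 → write 0, move left, go to p0
p0 | [_]0000__   read _ → write _, move right, go to p2
p2 | _[0]000__   read 0 → write 1, move right, go to p0
p0 | _1[0]00__   read 0 → write _, move right, go to p0
p0 | _1_[0]0__   read 0 → write _, move right, go to p0
p0 | _1__[0]__   read 0 → write _, move right, go to p0
p0 | _1___[_]_   read _ → write _, move right, go to p2
p2 | _1____[_]   read _ → write 1, move left, go to p2
p2 | _1___[_]1   read _ → write 1, move left, go to p2
p2 | _1__[_]11   read _ → write 1, move left, go to p2
p2 | _1_[_]111   read _ → write 1, move left, go to p2
p2 | _1[_]1111   read _ → write 1, move left, go to p2
p2 | _[1]11111
Cell 4 holds 1 when M halts.

1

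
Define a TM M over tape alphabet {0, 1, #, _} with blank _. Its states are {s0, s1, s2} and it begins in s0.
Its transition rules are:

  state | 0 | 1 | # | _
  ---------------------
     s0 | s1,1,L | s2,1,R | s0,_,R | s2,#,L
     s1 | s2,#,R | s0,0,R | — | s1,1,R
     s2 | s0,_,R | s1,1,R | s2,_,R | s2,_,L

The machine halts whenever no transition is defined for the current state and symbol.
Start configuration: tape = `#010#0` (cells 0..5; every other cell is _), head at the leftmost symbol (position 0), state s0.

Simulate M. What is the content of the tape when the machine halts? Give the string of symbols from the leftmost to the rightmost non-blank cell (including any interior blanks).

101_111#

s0 | [#]010#0__   read # → write _, move R, go to s0
s0 | _[0]10#0__   read 0 → write 1, move L, go to s1
s1 | [_]110#0__   read _ → write 1, move R, go to s1
s1 | 1[1]10#0__   read 1 → write 0, move R, go to s0
s0 | 10[1]0#0__   read 1 → write 1, move R, go to s2
s2 | 101[0]#0__   read 0 → write _, move R, go to s0
s0 | 101_[#]0__   read # → write _, move R, go to s0
s0 | 101__[0]__   read 0 → write 1, move L, go to s1
s1 | 101_[_]1__   read _ → write 1, move R, go to s1
s1 | 101_1[1]__   read 1 → write 0, move R, go to s0
s0 | 101_10[_]_   read _ → write #, move L, go to s2
s2 | 101_1[0]#_   read 0 → write _, move R, go to s0
s0 | 101_1_[#]_   read # → write _, move R, go to s0
s0 | 101_1__[_]   read _ → write #, move L, go to s2
s2 | 101_1_[_]#   read _ → write _, move L, go to s2
s2 | 101_1[_]_#   read _ → write _, move L, go to s2
s2 | 101_[1]__#   read 1 → write 1, move R, go to s1
s1 | 101_1[_]_#   read _ → write 1, move R, go to s1
s1 | 101_11[_]#   read _ → write 1, move R, go to s1
s1 | 101_111[#]
The non-blank tape span at halt is 101_111#.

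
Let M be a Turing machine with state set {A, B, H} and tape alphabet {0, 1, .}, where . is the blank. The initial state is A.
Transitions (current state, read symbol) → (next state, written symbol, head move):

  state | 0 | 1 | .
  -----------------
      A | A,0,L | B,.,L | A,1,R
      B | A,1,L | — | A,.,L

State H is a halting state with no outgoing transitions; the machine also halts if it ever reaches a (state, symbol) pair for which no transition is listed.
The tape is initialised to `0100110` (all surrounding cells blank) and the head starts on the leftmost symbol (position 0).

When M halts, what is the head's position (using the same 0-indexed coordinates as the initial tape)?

-2

state=A head=0 tape=...[0]100110   (A,0)→(A,0,L)
state=A head=-1 tape=..[.]0100110   (A,.)→(A,1,R)
state=A head=0 tape=..1[0]100110   (A,0)→(A,0,L)
state=A head=-1 tape=..[1]0100110   (A,1)→(B,.,L)
state=B head=-2 tape=.[.].0100110   (B,.)→(A,.,L)
state=A head=-3 tape=[.]..0100110   (A,.)→(A,1,R)
state=A head=-2 tape=1[.].0100110   (A,.)→(A,1,R)
state=A head=-1 tape=11[.]0100110   (A,.)→(A,1,R)
state=A head=0 tape=111[0]100110   (A,0)→(A,0,L)
state=A head=-1 tape=11[1]0100110   (A,1)→(B,.,L)
state=B head=-2 tape=1[1].0100110
At halt the head is at cell -2.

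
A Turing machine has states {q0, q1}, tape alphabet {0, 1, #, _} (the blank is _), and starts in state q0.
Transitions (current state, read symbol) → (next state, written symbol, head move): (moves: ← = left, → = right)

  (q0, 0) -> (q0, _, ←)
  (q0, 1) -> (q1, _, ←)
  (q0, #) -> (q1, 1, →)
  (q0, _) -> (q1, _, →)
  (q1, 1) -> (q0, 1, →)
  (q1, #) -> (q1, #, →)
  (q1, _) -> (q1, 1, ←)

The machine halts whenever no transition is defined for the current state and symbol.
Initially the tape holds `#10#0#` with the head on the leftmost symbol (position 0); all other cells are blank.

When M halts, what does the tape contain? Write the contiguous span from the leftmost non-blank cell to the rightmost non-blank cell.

1_110#

state=q0 head=0 tape=[#]10#0#   (q0,#)→(q1,1,→)
state=q1 head=1 tape=1[1]0#0#   (q1,1)→(q0,1,→)
state=q0 head=2 tape=11[0]#0#   (q0,0)→(q0,_,←)
state=q0 head=1 tape=1[1]_#0#   (q0,1)→(q1,_,←)
state=q1 head=0 tape=[1]__#0#   (q1,1)→(q0,1,→)
state=q0 head=1 tape=1[_]_#0#   (q0,_)→(q1,_,→)
state=q1 head=2 tape=1_[_]#0#   (q1,_)→(q1,1,←)
state=q1 head=1 tape=1[_]1#0#   (q1,_)→(q1,1,←)
state=q1 head=0 tape=[1]11#0#   (q1,1)→(q0,1,→)
state=q0 head=1 tape=1[1]1#0#   (q0,1)→(q1,_,←)
state=q1 head=0 tape=[1]_1#0#   (q1,1)→(q0,1,→)
state=q0 head=1 tape=1[_]1#0#   (q0,_)→(q1,_,→)
state=q1 head=2 tape=1_[1]#0#   (q1,1)→(q0,1,→)
state=q0 head=3 tape=1_1[#]0#   (q0,#)→(q1,1,→)
state=q1 head=4 tape=1_11[0]#
The non-blank tape span at halt is 1_110#.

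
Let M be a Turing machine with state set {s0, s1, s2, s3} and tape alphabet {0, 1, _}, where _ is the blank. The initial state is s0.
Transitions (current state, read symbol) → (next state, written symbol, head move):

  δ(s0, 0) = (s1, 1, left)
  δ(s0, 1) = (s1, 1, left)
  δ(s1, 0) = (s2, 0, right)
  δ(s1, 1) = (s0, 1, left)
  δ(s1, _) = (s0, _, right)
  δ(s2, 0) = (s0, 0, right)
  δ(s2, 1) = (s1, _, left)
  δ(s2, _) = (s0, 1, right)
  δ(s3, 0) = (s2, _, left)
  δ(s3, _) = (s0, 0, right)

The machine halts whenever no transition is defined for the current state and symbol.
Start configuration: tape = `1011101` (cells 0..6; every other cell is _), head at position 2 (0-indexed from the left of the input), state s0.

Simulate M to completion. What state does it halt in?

s0 | _10[1]1101   read 1 → write 1, move left, go to s1
s1 | _1[0]11101   read 0 → write 0, move right, go to s2
s2 | _10[1]1101   read 1 → write _, move left, go to s1
s1 | _1[0]_1101   read 0 → write 0, move right, go to s2
s2 | _10[_]1101   read _ → write 1, move right, go to s0
s0 | _101[1]101   read 1 → write 1, move left, go to s1
s1 | _10[1]1101   read 1 → write 1, move left, go to s0
s0 | _1[0]11101   read 0 → write 1, move left, go to s1
s1 | _[1]111101   read 1 → write 1, move left, go to s0
s0 | [_]1111101
No transition is defined for (s0, _); M halts in state s0.

s0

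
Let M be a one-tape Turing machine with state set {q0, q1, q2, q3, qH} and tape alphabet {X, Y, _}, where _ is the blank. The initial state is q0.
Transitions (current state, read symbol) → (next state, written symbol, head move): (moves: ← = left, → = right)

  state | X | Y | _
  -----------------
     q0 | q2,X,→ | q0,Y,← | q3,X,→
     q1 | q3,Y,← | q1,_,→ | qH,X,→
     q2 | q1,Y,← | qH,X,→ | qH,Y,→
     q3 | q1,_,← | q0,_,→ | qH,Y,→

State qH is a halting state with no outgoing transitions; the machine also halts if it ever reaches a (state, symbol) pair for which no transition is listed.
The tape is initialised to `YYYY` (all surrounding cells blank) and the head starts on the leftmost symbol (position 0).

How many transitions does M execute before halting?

14

state=q0 head=0 tape=_[Y]YYY___   (q0,Y)→(q0,Y,←)
state=q0 head=-1 tape=[_]YYYY___   (q0,_)→(q3,X,→)
state=q3 head=0 tape=X[Y]YYY___   (q3,Y)→(q0,_,→)
state=q0 head=1 tape=X_[Y]YY___   (q0,Y)→(q0,Y,←)
state=q0 head=0 tape=X[_]YYY___   (q0,_)→(q3,X,→)
state=q3 head=1 tape=XX[Y]YY___   (q3,Y)→(q0,_,→)
state=q0 head=2 tape=XX_[Y]Y___   (q0,Y)→(q0,Y,←)
state=q0 head=1 tape=XX[_]YY___   (q0,_)→(q3,X,→)
state=q3 head=2 tape=XXX[Y]Y___   (q3,Y)→(q0,_,→)
state=q0 head=3 tape=XXX_[Y]___   (q0,Y)→(q0,Y,←)
state=q0 head=2 tape=XXX[_]Y___   (q0,_)→(q3,X,→)
state=q3 head=3 tape=XXXX[Y]___   (q3,Y)→(q0,_,→)
state=q0 head=4 tape=XXXX_[_]__   (q0,_)→(q3,X,→)
state=q3 head=5 tape=XXXX_X[_]_   (q3,_)→(qH,Y,→)
state=qH head=6 tape=XXXX_XY[_]
M halts after 14 transitions.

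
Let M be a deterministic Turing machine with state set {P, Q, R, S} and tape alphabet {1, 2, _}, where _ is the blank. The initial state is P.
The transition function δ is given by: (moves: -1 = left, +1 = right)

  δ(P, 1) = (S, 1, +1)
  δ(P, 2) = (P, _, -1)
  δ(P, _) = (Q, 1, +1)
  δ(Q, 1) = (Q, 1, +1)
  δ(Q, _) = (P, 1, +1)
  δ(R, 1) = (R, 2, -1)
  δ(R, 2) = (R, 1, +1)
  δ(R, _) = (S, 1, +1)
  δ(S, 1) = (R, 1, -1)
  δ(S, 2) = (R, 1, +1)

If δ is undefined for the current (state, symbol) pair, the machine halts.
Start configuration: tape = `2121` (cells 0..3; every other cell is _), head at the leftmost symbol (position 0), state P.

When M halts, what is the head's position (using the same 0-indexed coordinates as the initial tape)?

5

state=P head=0 tape=__[2]121__   (P,2)→(P,_,-1)
state=P head=-1 tape=_[_]_121__   (P,_)→(Q,1,+1)
state=Q head=0 tape=_1[_]121__   (Q,_)→(P,1,+1)
state=P head=1 tape=_11[1]21__   (P,1)→(S,1,+1)
state=S head=2 tape=_111[2]1__   (S,2)→(R,1,+1)
state=R head=3 tape=_1111[1]__   (R,1)→(R,2,-1)
state=R head=2 tape=_111[1]2__   (R,1)→(R,2,-1)
state=R head=1 tape=_11[1]22__   (R,1)→(R,2,-1)
state=R head=0 tape=_1[1]222__   (R,1)→(R,2,-1)
state=R head=-1 tape=_[1]2222__   (R,1)→(R,2,-1)
state=R head=-2 tape=[_]22222__   (R,_)→(S,1,+1)
state=S head=-1 tape=1[2]2222__   (S,2)→(R,1,+1)
state=R head=0 tape=11[2]222__   (R,2)→(R,1,+1)
state=R head=1 tape=111[2]22__   (R,2)→(R,1,+1)
state=R head=2 tape=1111[2]2__   (R,2)→(R,1,+1)
state=R head=3 tape=11111[2]__   (R,2)→(R,1,+1)
state=R head=4 tape=111111[_]_   (R,_)→(S,1,+1)
state=S head=5 tape=1111111[_]
At halt the head is at cell 5.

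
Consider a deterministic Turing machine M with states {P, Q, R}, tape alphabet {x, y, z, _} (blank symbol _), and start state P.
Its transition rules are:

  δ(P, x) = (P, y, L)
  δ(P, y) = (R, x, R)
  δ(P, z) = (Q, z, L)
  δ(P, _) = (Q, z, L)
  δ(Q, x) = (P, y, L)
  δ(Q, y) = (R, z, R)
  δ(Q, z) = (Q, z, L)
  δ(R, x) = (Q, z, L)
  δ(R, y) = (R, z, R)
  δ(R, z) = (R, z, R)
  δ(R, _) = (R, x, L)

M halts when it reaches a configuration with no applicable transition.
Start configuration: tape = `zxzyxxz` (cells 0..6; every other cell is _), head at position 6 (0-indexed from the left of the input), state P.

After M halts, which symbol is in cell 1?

state=P head=6 tape=_zxzyxx[z]_   (P,z)→(Q,z,L)
state=Q head=5 tape=_zxzyx[x]z_   (Q,x)→(P,y,L)
state=P head=4 tape=_zxzy[x]yz_   (P,x)→(P,y,L)
state=P head=3 tape=_zxz[y]yyz_   (P,y)→(R,x,R)
state=R head=4 tape=_zxzx[y]yz_   (R,y)→(R,z,R)
state=R head=5 tape=_zxzxz[y]z_   (R,y)→(R,z,R)
state=R head=6 tape=_zxzxzz[z]_   (R,z)→(R,z,R)
state=R head=7 tape=_zxzxzzz[_]   (R,_)→(R,x,L)
state=R head=6 tape=_zxzxzz[z]x   (R,z)→(R,z,R)
state=R head=7 tape=_zxzxzzz[x]   (R,x)→(Q,z,L)
state=Q head=6 tape=_zxzxzz[z]z   (Q,z)→(Q,z,L)
state=Q head=5 tape=_zxzxz[z]zz   (Q,z)→(Q,z,L)
state=Q head=4 tape=_zxzx[z]zzz   (Q,z)→(Q,z,L)
state=Q head=3 tape=_zxz[x]zzzz   (Q,x)→(P,y,L)
state=P head=2 tape=_zx[z]yzzzz   (P,z)→(Q,z,L)
state=Q head=1 tape=_z[x]zyzzzz   (Q,x)→(P,y,L)
state=P head=0 tape=_[z]yzyzzzz   (P,z)→(Q,z,L)
state=Q head=-1 tape=[_]zyzyzzzz
Cell 1 holds y when M halts.

y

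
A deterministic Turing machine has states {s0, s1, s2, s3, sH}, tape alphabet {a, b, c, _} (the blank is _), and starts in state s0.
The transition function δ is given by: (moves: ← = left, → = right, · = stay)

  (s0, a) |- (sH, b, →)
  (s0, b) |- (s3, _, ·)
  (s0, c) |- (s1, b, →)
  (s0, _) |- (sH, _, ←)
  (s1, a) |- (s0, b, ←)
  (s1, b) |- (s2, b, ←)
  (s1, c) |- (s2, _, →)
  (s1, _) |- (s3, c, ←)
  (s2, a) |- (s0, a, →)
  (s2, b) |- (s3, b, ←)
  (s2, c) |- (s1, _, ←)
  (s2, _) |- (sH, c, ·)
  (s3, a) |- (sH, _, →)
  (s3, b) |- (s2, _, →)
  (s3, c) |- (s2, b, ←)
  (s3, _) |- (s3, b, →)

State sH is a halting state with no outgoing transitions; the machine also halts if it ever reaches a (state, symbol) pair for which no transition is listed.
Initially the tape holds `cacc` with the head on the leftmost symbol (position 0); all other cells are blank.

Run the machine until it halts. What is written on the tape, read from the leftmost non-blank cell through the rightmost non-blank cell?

bb_c_c

s0 | __[c]acc   read c → write b, move →, go to s1
s1 | __b[a]cc   read a → write b, move ←, go to s0
s0 | __[b]bcc   read b → write _, move ·, go to s3
s3 | __[_]bcc   read _ → write b, move →, go to s3
s3 | __b[b]cc   read b → write _, move →, go to s2
s2 | __b_[c]c   read c → write _, move ←, go to s1
s1 | __b[_]_c   read _ → write c, move ←, go to s3
s3 | __[b]c_c   read b → write _, move →, go to s2
s2 | ___[c]_c   read c → write _, move ←, go to s1
s1 | __[_]__c   read _ → write c, move ←, go to s3
s3 | _[_]c__c   read _ → write b, move →, go to s3
s3 | _b[c]__c   read c → write b, move ←, go to s2
s2 | _[b]b__c   read b → write b, move ←, go to s3
s3 | [_]bb__c   read _ → write b, move →, go to s3
s3 | b[b]b__c   read b → write _, move →, go to s2
s2 | b_[b]__c   read b → write b, move ←, go to s3
s3 | b[_]b__c   read _ → write b, move →, go to s3
s3 | bb[b]__c   read b → write _, move →, go to s2
s2 | bb_[_]_c   read _ → write c, move ·, go to sH
sH | bb_[c]_c
The non-blank tape span at halt is bb_c_c.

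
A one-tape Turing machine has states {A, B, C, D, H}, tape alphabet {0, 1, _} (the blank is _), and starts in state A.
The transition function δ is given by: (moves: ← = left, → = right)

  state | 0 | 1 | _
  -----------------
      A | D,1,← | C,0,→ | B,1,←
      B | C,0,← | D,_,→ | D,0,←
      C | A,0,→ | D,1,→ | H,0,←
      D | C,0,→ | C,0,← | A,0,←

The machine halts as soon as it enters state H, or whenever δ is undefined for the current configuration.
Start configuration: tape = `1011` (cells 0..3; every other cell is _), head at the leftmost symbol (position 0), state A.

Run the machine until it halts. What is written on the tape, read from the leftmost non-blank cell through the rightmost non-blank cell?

0000100

A | [1]011___   read 1 → write 0, move →, go to C
C | 0[0]11___   read 0 → write 0, move →, go to A
A | 00[1]1___   read 1 → write 0, move →, go to C
C | 000[1]___   read 1 → write 1, move →, go to D
D | 0001[_]__   read _ → write 0, move ←, go to A
A | 000[1]0__   read 1 → write 0, move →, go to C
C | 0000[0]__   read 0 → write 0, move →, go to A
A | 00000[_]_   read _ → write 1, move ←, go to B
B | 0000[0]1_   read 0 → write 0, move ←, go to C
C | 000[0]01_   read 0 → write 0, move →, go to A
A | 0000[0]1_   read 0 → write 1, move ←, go to D
D | 000[0]11_   read 0 → write 0, move →, go to C
C | 0000[1]1_   read 1 → write 1, move →, go to D
D | 00001[1]_   read 1 → write 0, move ←, go to C
C | 0000[1]0_   read 1 → write 1, move →, go to D
D | 00001[0]_   read 0 → write 0, move →, go to C
C | 000010[_]   read _ → write 0, move ←, go to H
H | 00001[0]0
The non-blank tape span at halt is 0000100.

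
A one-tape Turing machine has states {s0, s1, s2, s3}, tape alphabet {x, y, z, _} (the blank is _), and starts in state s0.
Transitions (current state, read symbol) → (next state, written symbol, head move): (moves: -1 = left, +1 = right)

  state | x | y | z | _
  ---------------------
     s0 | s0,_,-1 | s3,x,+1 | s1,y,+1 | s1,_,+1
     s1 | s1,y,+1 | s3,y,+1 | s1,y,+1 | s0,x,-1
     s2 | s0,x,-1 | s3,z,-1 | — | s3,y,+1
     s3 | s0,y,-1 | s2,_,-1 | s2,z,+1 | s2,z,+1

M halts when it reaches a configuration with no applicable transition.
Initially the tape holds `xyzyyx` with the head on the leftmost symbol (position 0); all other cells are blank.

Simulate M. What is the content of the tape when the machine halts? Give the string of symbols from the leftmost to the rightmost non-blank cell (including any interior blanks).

state=s0 head=0 tape=_[x]yzyyx   (s0,x)→(s0,_,-1)
state=s0 head=-1 tape=[_]_yzyyx   (s0,_)→(s1,_,+1)
state=s1 head=0 tape=_[_]yzyyx   (s1,_)→(s0,x,-1)
state=s0 head=-1 tape=[_]xyzyyx   (s0,_)→(s1,_,+1)
state=s1 head=0 tape=_[x]yzyyx   (s1,x)→(s1,y,+1)
state=s1 head=1 tape=_y[y]zyyx   (s1,y)→(s3,y,+1)
state=s3 head=2 tape=_yy[z]yyx   (s3,z)→(s2,z,+1)
state=s2 head=3 tape=_yyz[y]yx   (s2,y)→(s3,z,-1)
state=s3 head=2 tape=_yy[z]zyx   (s3,z)→(s2,z,+1)
state=s2 head=3 tape=_yyz[z]yx
The non-blank tape span at halt is yyzzyx.

yyzzyx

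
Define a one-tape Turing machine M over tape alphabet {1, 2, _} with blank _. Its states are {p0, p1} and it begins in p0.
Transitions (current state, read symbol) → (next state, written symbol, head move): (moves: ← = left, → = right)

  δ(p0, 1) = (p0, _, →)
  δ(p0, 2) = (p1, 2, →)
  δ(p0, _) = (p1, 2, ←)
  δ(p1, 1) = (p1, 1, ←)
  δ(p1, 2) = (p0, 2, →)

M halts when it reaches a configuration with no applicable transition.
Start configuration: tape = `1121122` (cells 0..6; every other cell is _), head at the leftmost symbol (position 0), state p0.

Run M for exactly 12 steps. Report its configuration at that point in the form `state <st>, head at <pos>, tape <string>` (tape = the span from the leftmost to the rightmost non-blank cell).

state p1, head at 8, tape 2__222

p0 | [1]121122__   read 1 → write _, move →, go to p0
p0 | _[1]21122__   read 1 → write _, move →, go to p0
p0 | __[2]1122__   read 2 → write 2, move →, go to p1
p1 | __2[1]122__   read 1 → write 1, move ←, go to p1
p1 | __[2]1122__   read 2 → write 2, move →, go to p0
p0 | __2[1]122__   read 1 → write _, move →, go to p0
p0 | __2_[1]22__   read 1 → write _, move →, go to p0
p0 | __2__[2]2__   read 2 → write 2, move →, go to p1
p1 | __2__2[2]__   read 2 → write 2, move →, go to p0
p0 | __2__22[_]_   read _ → write 2, move ←, go to p1
p1 | __2__2[2]2_   read 2 → write 2, move →, go to p0
p0 | __2__22[2]_   read 2 → write 2, move →, go to p1
p1 | __2__222[_]
After 12 steps: state p1, head at 8, tape 2__222.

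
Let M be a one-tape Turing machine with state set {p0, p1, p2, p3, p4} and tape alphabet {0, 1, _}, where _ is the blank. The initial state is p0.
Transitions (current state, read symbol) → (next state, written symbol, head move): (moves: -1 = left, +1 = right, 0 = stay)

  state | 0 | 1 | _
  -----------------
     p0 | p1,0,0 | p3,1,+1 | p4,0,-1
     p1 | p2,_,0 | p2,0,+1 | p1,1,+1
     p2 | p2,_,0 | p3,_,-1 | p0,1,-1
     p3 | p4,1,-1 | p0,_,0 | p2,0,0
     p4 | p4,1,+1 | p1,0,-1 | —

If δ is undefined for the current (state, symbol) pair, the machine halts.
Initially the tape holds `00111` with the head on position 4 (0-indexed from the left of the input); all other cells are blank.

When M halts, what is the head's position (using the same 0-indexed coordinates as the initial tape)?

-2

p0 | __0011[1]_   read 1 → write 1, move +1, go to p3
p3 | __00111[_]   read _ → write 0, move 0, go to p2
p2 | __00111[0]   read 0 → write _, move 0, go to p2
p2 | __00111[_]   read _ → write 1, move -1, go to p0
p0 | __0011[1]1   read 1 → write 1, move +1, go to p3
p3 | __00111[1]   read 1 → write _, move 0, go to p0
p0 | __00111[_]   read _ → write 0, move -1, go to p4
p4 | __0011[1]0   read 1 → write 0, move -1, go to p1
p1 | __001[1]00   read 1 → write 0, move +1, go to p2
p2 | __0010[0]0   read 0 → write _, move 0, go to p2
p2 | __0010[_]0   read _ → write 1, move -1, go to p0
p0 | __001[0]10   read 0 → write 0, move 0, go to p1
p1 | __001[0]10   read 0 → write _, move 0, go to p2
p2 | __001[_]10   read _ → write 1, move -1, go to p0
p0 | __00[1]110   read 1 → write 1, move +1, go to p3
p3 | __001[1]10   read 1 → write _, move 0, go to p0
p0 | __001[_]10   read _ → write 0, move -1, go to p4
p4 | __00[1]010   read 1 → write 0, move -1, go to p1
p1 | __0[0]0010   read 0 → write _, move 0, go to p2
p2 | __0[_]0010   read _ → write 1, move -1, go to p0
p0 | __[0]10010   read 0 → write 0, move 0, go to p1
p1 | __[0]10010   read 0 → write _, move 0, go to p2
p2 | __[_]10010   read _ → write 1, move -1, go to p0
p0 | _[_]110010   read _ → write 0, move -1, go to p4
p4 | [_]0110010
At halt the head is at cell -2.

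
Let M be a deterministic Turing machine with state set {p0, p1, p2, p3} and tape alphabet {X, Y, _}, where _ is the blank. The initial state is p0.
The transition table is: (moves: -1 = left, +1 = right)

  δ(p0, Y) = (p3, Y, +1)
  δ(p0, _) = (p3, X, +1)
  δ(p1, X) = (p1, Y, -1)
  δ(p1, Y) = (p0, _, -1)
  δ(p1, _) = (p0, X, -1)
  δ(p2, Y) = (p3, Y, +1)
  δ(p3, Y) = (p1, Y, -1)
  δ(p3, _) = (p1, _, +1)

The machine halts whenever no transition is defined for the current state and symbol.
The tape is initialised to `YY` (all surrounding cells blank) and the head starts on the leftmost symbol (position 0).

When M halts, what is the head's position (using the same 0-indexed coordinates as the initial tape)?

2

p0 | _[Y]Y_   read Y → write Y, move +1, go to p3
p3 | _Y[Y]_   read Y → write Y, move -1, go to p1
p1 | _[Y]Y_   read Y → write _, move -1, go to p0
p0 | [_]_Y_   read _ → write X, move +1, go to p3
p3 | X[_]Y_   read _ → write _, move +1, go to p1
p1 | X_[Y]_   read Y → write _, move -1, go to p0
p0 | X[_]__   read _ → write X, move +1, go to p3
p3 | XX[_]_   read _ → write _, move +1, go to p1
p1 | XX_[_]   read _ → write X, move -1, go to p0
p0 | XX[_]X   read _ → write X, move +1, go to p3
p3 | XXX[X]
At halt the head is at cell 2.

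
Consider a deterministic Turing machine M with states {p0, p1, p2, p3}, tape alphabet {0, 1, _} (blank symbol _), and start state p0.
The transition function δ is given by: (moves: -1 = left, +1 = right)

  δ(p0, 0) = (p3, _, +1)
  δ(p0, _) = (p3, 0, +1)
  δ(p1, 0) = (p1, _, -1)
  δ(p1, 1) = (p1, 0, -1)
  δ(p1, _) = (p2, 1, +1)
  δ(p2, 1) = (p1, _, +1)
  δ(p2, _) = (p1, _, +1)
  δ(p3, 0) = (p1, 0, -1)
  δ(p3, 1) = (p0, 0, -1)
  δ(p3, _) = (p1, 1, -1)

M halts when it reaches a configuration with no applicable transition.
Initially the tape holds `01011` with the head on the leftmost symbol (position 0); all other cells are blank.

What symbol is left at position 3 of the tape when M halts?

state=p0 head=0 tape=_[0]1011   (p0,0)→(p3,_,+1)
state=p3 head=1 tape=__[1]011   (p3,1)→(p0,0,-1)
state=p0 head=0 tape=_[_]0011   (p0,_)→(p3,0,+1)
state=p3 head=1 tape=_0[0]011   (p3,0)→(p1,0,-1)
state=p1 head=0 tape=_[0]0011   (p1,0)→(p1,_,-1)
state=p1 head=-1 tape=[_]_0011   (p1,_)→(p2,1,+1)
state=p2 head=0 tape=1[_]0011   (p2,_)→(p1,_,+1)
state=p1 head=1 tape=1_[0]011   (p1,0)→(p1,_,-1)
state=p1 head=0 tape=1[_]_011   (p1,_)→(p2,1,+1)
state=p2 head=1 tape=11[_]011   (p2,_)→(p1,_,+1)
state=p1 head=2 tape=11_[0]11   (p1,0)→(p1,_,-1)
state=p1 head=1 tape=11[_]_11   (p1,_)→(p2,1,+1)
state=p2 head=2 tape=111[_]11   (p2,_)→(p1,_,+1)
state=p1 head=3 tape=111_[1]1   (p1,1)→(p1,0,-1)
state=p1 head=2 tape=111[_]01   (p1,_)→(p2,1,+1)
state=p2 head=3 tape=1111[0]1
Cell 3 holds 0 when M halts.

0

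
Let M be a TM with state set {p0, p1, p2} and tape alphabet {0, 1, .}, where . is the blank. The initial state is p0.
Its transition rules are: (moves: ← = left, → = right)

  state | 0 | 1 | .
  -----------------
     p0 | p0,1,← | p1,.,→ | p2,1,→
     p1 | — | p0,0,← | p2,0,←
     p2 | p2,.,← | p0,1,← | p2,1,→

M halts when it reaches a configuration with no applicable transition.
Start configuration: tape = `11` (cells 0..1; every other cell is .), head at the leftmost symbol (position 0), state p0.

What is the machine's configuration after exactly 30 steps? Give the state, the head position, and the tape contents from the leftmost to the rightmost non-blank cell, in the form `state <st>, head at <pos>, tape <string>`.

state p0, head at -4, tape 0

p0 | ....[1]1   read 1 → write ., move →, go to p1
p1 | .....[1]   read 1 → write 0, move ←, go to p0
p0 | ....[.]0   read . → write 1, move →, go to p2
p2 | ....1[0]   read 0 → write ., move ←, go to p2
p2 | ....[1].   read 1 → write 1, move ←, go to p0
p0 | ...[.]1.   read . → write 1, move →, go to p2
p2 | ...1[1].   read 1 → write 1, move ←, go to p0
p0 | ...[1]1.   read 1 → write ., move →, go to p1
p1 | ....[1].   read 1 → write 0, move ←, go to p0
p0 | ...[.]0.   read . → write 1, move →, go to p2
p2 | ...1[0].   read 0 → write ., move ←, go to p2
p2 | ...[1]..   read 1 → write 1, move ←, go to p0
p0 | ..[.]1..   read . → write 1, move →, go to p2
p2 | ..1[1]..   read 1 → write 1, move ←, go to p0
p0 | ..[1]1..   read 1 → write ., move →, go to p1
p1 | ...[1]..   read 1 → write 0, move ←, go to p0
p0 | ..[.]0..   read . → write 1, move →, go to p2
p2 | ..1[0]..   read 0 → write ., move ←, go to p2
p2 | ..[1]...   read 1 → write 1, move ←, go to p0
p0 | .[.]1...   read . → write 1, move →, go to p2
p2 | .1[1]...   read 1 → write 1, move ←, go to p0
p0 | .[1]1...   read 1 → write ., move →, go to p1
p1 | ..[1]...   read 1 → write 0, move ←, go to p0
p0 | .[.]0...   read . → write 1, move →, go to p2
p2 | .1[0]...   read 0 → write ., move ←, go to p2
p2 | .[1]....   read 1 → write 1, move ←, go to p0
p0 | [.]1....   read . → write 1, move →, go to p2
p2 | 1[1]....   read 1 → write 1, move ←, go to p0
p0 | [1]1....   read 1 → write ., move →, go to p1
p1 | .[1]....   read 1 → write 0, move ←, go to p0
p0 | [.]0....
After 30 steps: state p0, head at -4, tape 0.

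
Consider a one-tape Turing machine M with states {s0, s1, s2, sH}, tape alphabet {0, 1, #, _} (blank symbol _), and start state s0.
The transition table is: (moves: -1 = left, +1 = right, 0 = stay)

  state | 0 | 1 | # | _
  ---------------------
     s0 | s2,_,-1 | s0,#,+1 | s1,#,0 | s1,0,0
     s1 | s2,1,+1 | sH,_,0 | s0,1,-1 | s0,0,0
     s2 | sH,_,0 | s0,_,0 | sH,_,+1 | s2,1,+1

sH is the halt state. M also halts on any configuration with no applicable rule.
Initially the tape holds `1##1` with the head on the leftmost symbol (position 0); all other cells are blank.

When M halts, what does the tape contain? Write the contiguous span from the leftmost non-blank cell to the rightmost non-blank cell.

111_1

state=s0 head=0 tape=_[1]##1   (s0,1)→(s0,#,+1)
state=s0 head=1 tape=_#[#]#1   (s0,#)→(s1,#,0)
state=s1 head=1 tape=_#[#]#1   (s1,#)→(s0,1,-1)
state=s0 head=0 tape=_[#]1#1   (s0,#)→(s1,#,0)
state=s1 head=0 tape=_[#]1#1   (s1,#)→(s0,1,-1)
state=s0 head=-1 tape=[_]11#1   (s0,_)→(s1,0,0)
state=s1 head=-1 tape=[0]11#1   (s1,0)→(s2,1,+1)
state=s2 head=0 tape=1[1]1#1   (s2,1)→(s0,_,0)
state=s0 head=0 tape=1[_]1#1   (s0,_)→(s1,0,0)
state=s1 head=0 tape=1[0]1#1   (s1,0)→(s2,1,+1)
state=s2 head=1 tape=11[1]#1   (s2,1)→(s0,_,0)
state=s0 head=1 tape=11[_]#1   (s0,_)→(s1,0,0)
state=s1 head=1 tape=11[0]#1   (s1,0)→(s2,1,+1)
state=s2 head=2 tape=111[#]1   (s2,#)→(sH,_,+1)
state=sH head=3 tape=111_[1]
The non-blank tape span at halt is 111_1.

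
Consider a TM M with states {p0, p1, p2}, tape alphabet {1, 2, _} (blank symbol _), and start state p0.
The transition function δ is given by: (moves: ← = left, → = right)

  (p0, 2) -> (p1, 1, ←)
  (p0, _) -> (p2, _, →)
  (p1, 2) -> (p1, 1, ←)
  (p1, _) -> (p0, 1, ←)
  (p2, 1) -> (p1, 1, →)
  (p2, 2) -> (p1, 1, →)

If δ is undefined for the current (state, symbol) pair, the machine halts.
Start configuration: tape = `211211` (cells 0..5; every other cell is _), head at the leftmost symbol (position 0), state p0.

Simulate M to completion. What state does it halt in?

p0 | __[2]11211   read 2 → write 1, move ←, go to p1
p1 | _[_]111211   read _ → write 1, move ←, go to p0
p0 | [_]1111211   read _ → write _, move →, go to p2
p2 | _[1]111211   read 1 → write 1, move →, go to p1
p1 | _1[1]11211
No transition is defined for (p1, 1); M halts in state p1.

p1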